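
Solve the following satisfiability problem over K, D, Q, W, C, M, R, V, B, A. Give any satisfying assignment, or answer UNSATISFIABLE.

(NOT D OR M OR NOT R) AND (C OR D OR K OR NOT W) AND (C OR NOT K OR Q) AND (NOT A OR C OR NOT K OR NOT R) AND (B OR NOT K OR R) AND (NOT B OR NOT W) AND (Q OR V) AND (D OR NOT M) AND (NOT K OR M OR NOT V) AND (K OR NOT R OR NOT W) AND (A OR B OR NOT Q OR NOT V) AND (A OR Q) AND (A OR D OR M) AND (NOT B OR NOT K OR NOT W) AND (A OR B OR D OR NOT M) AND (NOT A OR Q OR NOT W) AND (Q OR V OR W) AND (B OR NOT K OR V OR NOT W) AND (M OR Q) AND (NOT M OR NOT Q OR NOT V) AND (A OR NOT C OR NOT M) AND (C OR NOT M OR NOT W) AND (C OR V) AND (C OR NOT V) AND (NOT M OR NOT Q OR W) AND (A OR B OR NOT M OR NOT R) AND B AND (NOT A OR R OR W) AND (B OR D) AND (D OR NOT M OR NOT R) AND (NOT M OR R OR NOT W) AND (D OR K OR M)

Unit clause (B) forces B = True.
In (NOT B OR NOT W) only NOT W is left, so W = False.
Set K = False.
Try D = False:
  (D OR NOT M) forces M = False.
  clause (D OR K OR M) is falsified — backtrack.
So D = True.
Set Q = True.
  then (NOT M OR NOT Q OR W) forces M = False.
  then (NOT D OR M OR NOT R) forces R = False.
  then (NOT A OR R OR W) forces A = False.
Set C = True.
Set V = False.
All clauses satisfied.

K=F; D=T; Q=T; W=F; C=T; M=F; R=F; V=F; B=T; A=F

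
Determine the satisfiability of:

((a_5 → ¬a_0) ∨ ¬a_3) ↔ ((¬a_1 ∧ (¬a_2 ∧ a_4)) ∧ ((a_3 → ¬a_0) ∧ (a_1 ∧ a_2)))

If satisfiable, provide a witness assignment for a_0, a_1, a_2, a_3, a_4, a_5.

a_0=T; a_1=F; a_2=T; a_3=T; a_4=T; a_5=T

  ((a_5 → ¬a_0) ∨ ¬a_3) ↔ ((¬a_1 ∧ (¬a_2 ∧ a_4)) ∧ ((a_3 → ¬a_0) ∧ (a_1 ∧ a_2))) = True
    (a_5 → ¬a_0) ∨ ¬a_3 = False
      a_5 → ¬a_0 = False
        ¬a_0 = False
      ¬a_3 = False
    (¬a_1 ∧ (¬a_2 ∧ a_4)) ∧ ((a_3 → ¬a_0) ∧ (a_1 ∧ a_2)) = False
      ¬a_1 ∧ (¬a_2 ∧ a_4) = False
        ¬a_1 = True
        ¬a_2 ∧ a_4 = False
          ¬a_2 = False
      (a_3 → ¬a_0) ∧ (a_1 ∧ a_2) = False
        a_3 → ¬a_0 = False
          ¬a_0 = False
        a_1 ∧ a_2 = False
The formula evaluates to True.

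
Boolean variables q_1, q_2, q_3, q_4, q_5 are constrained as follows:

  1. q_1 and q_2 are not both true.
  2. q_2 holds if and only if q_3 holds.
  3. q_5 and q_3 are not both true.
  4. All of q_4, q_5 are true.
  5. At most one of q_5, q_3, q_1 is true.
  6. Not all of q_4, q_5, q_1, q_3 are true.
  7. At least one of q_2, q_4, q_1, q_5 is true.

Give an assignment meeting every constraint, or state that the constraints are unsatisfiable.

q_1: False, q_2: False, q_3: False, q_4: True, q_5: True

  (1) q_1=F, q_2=F — not both ✓
  (2) q_2=F, q_3=F — same ✓
  (3) q_5=T, q_3=F — not both ✓
  (4) {q_4, q_5}: all 2 true ✓
  (5) {q_5, q_3, q_1}: 1 true — at most one ✓
  (6) {q_4, q_5, q_1, q_3}: 2/4 true — not all ✓
  (7) {q_2, q_4, q_1, q_5}: 2 true — at least one ✓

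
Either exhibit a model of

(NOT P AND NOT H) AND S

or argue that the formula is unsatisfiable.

P=F; S=T; H=F

  NOT P AND NOT H = True
    NOT P = True
    NOT H = True
Both conjuncts True, so the formula holds.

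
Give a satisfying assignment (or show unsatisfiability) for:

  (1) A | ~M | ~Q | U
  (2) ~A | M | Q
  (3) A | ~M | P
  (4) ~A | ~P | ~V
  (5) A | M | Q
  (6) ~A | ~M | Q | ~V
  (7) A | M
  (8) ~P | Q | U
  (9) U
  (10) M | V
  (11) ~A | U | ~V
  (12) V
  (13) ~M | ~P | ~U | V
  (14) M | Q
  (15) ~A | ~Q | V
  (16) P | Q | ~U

U = True, V = True, Q = True, M = False, P = False, A = True

Unit clause (U) forces U = True.
Unit clause (V) forces V = True.
Set Q = True.
Set M = False.
  then (A | M) forces A = True.
  then (~A | ~P | ~V) forces P = False.
All clauses satisfied.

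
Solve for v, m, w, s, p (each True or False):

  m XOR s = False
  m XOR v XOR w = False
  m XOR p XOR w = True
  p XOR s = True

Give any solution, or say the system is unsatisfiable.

v=T, m=T, w=F, s=T, p=F

m XOR s = T XOR T = False ✓
m XOR v XOR w = T XOR T XOR F = False ✓
m XOR p XOR w = T XOR F XOR F = True ✓
p XOR s = F XOR T = True ✓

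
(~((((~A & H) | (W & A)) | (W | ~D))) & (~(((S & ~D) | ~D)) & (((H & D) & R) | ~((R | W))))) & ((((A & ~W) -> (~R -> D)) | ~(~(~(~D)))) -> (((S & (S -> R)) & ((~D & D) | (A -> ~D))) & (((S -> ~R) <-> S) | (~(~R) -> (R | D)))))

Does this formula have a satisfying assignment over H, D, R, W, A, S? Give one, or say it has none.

The formula is unsatisfiable.

Case D = True: the formula simplifies to (~((((~A & H) | (W & A)) | W)) & ((H & R) | ~((R | W)))) & ((S & (S -> R)) & ~A).
  A = True: the conjunct ~A is False.
  A = False: simplifies to (~((H | W)) & ((H & R) | ~((R | W)))) & (S & (S -> R)).
    H = True: the conjunct ~((H | W)) becomes ~((True | W)) = False.
    H = False: simplifies to (~W & ~((R | W))) & (S & (S -> R)).
      W = True: the conjunct ~W is False.
      W = False: simplifies to ~R & (S & (S -> R)).
        R = True: the conjunct ~R is False.
        R = False: simplifies to S & ~S.
          S = True: the conjunct ~S is False.
          S = False: the conjunct S is False.
Case D = False: the conjunct ~((((~A & H) | (W & A)) | (W | ~D))) becomes ~((((~A & H) | (W & A)) | True)) = False.
Both cases fail — unsatisfiable.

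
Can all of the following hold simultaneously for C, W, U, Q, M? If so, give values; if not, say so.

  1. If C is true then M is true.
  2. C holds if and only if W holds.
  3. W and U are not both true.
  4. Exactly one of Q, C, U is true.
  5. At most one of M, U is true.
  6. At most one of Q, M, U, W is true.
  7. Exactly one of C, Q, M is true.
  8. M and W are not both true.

C = False; W = False; U = False; Q = True; M = False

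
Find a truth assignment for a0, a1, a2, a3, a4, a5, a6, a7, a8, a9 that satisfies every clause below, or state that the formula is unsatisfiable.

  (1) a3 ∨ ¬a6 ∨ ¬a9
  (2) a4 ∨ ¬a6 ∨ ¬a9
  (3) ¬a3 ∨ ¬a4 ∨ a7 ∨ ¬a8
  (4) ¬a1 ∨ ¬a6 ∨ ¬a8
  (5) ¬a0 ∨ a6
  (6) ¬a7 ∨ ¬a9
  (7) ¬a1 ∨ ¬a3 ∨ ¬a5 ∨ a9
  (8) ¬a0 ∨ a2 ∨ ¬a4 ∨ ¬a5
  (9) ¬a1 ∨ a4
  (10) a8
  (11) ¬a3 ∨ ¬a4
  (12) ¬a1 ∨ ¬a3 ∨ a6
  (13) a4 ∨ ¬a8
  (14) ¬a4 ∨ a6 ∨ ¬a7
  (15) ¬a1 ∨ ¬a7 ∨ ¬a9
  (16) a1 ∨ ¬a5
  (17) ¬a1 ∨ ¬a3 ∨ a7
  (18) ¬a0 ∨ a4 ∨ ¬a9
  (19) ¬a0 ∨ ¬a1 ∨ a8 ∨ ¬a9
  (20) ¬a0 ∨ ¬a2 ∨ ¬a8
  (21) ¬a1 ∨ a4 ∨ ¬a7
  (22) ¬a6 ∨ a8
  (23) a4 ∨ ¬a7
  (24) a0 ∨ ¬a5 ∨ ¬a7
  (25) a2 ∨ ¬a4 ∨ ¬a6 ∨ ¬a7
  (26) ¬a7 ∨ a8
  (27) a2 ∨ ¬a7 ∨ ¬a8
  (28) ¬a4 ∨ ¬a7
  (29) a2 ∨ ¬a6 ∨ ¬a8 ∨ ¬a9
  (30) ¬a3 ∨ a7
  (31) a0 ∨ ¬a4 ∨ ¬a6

Unit clause (a8) forces a8 = True.
In (a4 ∨ ¬a8) only a4 is left, so a4 = True.
In (¬a4 ∨ ¬a7) only ¬a7 is left, so a7 = False.
In (¬a3 ∨ a7) only ¬a3 is left, so a3 = False.
Set a0 = False.
  then (a0 ∨ ¬a4 ∨ ¬a6) forces a6 = False.
Set a1 = True.
Set a2 = False.
Set a5 = True.
Set a9 = True.
All clauses satisfied.

a0: False; a1: True; a2: False; a3: False; a4: True; a5: True; a6: False; a7: False; a8: True; a9: True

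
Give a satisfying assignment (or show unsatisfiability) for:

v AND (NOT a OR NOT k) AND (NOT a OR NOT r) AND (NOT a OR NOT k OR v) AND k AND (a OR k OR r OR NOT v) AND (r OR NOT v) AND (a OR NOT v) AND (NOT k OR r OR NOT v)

The formula is unsatisfiable.

Case k = True:
  (v) forces v = True.
  (NOT a OR NOT k) forces a = False.
  Clause (a OR NOT v) is falsified — contradiction.
Case k = False:
  Clause (k) is falsified — contradiction.
Both cases fail, so the formula is unsatisfiable.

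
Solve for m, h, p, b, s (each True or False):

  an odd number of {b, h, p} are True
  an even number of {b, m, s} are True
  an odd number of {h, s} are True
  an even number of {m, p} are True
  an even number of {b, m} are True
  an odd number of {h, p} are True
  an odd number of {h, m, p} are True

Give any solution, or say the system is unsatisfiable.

m: False, h: True, p: False, b: False, s: False

{b, h, p}: 1 true → odd ✓
{b, m, s}: 0 true → even ✓
{h, s}: 1 true → odd ✓
{m, p}: 0 true → even ✓
{b, m}: 0 true → even ✓
{h, p}: 1 true → odd ✓
{h, m, p}: 1 true → odd ✓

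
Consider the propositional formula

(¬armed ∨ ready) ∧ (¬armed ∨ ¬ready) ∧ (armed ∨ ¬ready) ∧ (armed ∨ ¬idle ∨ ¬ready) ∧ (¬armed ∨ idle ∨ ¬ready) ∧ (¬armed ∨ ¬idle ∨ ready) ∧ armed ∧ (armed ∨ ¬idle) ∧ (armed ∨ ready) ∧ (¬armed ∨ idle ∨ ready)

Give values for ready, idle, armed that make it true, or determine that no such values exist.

Case armed = True:
  (¬armed ∨ ready) forces ready = True.
  Clause (¬armed ∨ ¬ready) is falsified — contradiction.
Case armed = False:
  Clause (armed) is falsified — contradiction.
Both cases fail, so the formula is unsatisfiable.

Unsatisfiable — no assignment works.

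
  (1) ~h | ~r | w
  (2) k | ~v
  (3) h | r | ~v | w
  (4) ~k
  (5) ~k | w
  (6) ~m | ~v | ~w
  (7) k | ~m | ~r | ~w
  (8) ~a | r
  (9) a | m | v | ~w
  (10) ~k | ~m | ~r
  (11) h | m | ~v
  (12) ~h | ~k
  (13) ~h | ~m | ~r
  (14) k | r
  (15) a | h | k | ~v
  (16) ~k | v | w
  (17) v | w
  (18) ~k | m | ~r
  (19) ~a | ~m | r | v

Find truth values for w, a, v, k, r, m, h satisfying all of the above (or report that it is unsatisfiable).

Unit clause (~k) forces k = False.
In (k | r) only r is left, so r = True.
In (k | ~v) only ~v is left, so v = False.
In (v | w) only w is left, so w = True.
In (k | ~m | ~r | ~w) only ~m is left, so m = False.
In (a | m | v | ~w) only a is left, so a = True.
Set h = False.
All clauses satisfied.

w = True, a = True, v = False, k = False, r = True, m = False, h = False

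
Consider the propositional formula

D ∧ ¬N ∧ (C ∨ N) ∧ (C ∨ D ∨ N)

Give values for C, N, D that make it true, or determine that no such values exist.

Unit clause (D) forces D = True.
Unit clause (¬N) forces N = False.
In (C ∨ N) only C is left, so C = True.
Check each clause:
  (D): D holds.
  (¬N): ¬N holds.
  (C ∨ N): C holds.
  (C ∨ D ∨ N): C holds.
All clauses satisfied.

C: True, N: False, D: True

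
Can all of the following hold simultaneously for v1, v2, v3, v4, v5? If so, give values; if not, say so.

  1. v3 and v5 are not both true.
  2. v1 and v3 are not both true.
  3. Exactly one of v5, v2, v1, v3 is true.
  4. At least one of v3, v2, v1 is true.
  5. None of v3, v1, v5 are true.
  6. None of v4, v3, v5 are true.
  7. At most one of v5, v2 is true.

v1=F, v2=T, v3=F, v4=F, v5=F

  (1) v3=F, v5=F — not both ✓
  (2) v1=F, v3=F — not both ✓
  (3) {v5, v2, v1, v3}: 1 true — exactly one ✓
  (4) {v3, v2, v1}: 1 true — at least one ✓
  (5) {v3, v1, v5}: 0 true — none ✓
  (6) {v4, v3, v5}: 0 true — none ✓
  (7) {v5, v2}: 1 true — at most one ✓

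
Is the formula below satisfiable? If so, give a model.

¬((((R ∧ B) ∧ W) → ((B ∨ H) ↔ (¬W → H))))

Case W = True: the formula simplifies to ¬(((R ∧ B) → (B ∨ H))).
  B = True: this becomes ¬((R → True)) = False.
  B = False: this becomes ¬((False → H)) = False.
Case W = False: the formula becomes ¬((False → ((B ∨ H) ↔ H))) = False.
Both cases fail — unsatisfiable.

Unsatisfiable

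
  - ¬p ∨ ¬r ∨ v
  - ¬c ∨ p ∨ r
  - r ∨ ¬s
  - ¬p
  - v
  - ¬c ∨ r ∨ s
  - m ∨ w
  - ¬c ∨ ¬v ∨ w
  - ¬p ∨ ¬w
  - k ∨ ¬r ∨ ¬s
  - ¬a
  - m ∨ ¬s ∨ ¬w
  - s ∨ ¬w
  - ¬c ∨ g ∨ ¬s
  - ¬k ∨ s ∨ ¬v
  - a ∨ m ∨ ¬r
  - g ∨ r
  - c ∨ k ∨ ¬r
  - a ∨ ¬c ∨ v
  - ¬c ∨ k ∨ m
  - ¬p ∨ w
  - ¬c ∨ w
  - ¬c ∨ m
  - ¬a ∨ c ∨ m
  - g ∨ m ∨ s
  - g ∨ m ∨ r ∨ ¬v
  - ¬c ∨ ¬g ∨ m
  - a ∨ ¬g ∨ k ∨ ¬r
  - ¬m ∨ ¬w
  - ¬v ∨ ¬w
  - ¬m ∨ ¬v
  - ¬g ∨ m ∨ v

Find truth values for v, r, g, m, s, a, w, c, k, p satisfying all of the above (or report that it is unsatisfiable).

The formula is unsatisfiable.

Case v = True:
  (¬p) forces p = False.
  (¬a) forces a = False.
  (¬v ∨ ¬w) forces w = False.
  (m ∨ w) forces m = True.
  Clause (¬m ∨ ¬v) is falsified — contradiction.
Case v = False:
  Clause (v) is falsified — contradiction.
Both cases fail, so the formula is unsatisfiable.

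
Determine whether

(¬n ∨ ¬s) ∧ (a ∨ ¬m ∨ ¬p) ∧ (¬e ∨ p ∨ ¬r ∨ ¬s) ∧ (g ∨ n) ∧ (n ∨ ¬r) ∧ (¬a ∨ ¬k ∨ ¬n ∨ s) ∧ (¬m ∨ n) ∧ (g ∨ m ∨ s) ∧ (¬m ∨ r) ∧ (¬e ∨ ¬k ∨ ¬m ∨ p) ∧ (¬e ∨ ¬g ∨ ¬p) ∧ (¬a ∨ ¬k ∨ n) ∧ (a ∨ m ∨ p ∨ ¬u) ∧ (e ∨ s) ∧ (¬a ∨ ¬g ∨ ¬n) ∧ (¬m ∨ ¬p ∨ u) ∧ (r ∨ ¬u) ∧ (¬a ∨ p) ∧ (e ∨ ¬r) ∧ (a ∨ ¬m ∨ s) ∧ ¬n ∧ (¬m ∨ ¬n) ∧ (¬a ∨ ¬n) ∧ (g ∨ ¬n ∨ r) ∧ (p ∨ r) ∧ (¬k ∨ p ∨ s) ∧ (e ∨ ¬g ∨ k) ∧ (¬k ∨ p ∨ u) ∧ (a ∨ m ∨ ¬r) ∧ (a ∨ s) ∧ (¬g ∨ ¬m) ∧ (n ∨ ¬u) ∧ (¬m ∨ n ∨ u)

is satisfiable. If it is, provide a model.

n=F, a=F, g=T, s=T, k=T, r=F, u=F, p=T, e=F, m=F

Unit clause (¬n) forces n = False.
In (n ∨ ¬u) only ¬u is left, so u = False.
In (¬m ∨ n ∨ u) only ¬m is left, so m = False.
In (g ∨ n) only g is left, so g = True.
In (n ∨ ¬r) only ¬r is left, so r = False.
In (p ∨ r) only p is left, so p = True.
In (¬e ∨ ¬g ∨ ¬p) only ¬e is left, so e = False.
In (e ∨ s) only s is left, so s = True.
In (e ∨ ¬g ∨ k) only k is left, so k = True.
In (¬a ∨ ¬k ∨ n) only ¬a is left, so a = False.
All clauses satisfied.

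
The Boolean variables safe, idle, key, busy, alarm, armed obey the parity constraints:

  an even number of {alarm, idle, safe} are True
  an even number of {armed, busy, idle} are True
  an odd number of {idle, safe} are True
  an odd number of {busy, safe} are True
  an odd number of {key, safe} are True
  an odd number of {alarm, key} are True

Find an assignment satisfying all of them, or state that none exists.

safe: True; idle: False; key: False; busy: False; alarm: True; armed: False

{alarm, idle, safe}: 2 true → even ✓
{armed, busy, idle}: 0 true → even ✓
{idle, safe}: 1 true → odd ✓
{busy, safe}: 1 true → odd ✓
{key, safe}: 1 true → odd ✓
{alarm, key}: 1 true → odd ✓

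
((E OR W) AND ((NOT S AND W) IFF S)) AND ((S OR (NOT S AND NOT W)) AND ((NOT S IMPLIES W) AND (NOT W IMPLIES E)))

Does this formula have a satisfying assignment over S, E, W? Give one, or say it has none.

Unsatisfiable — no assignment works.

Case S = True: the conjunct (NOT S AND W) IFF S becomes (False AND W) IFF True = False.
Case S = False: the formula simplifies to ((E OR W) AND NOT W) AND (NOT W AND (W AND (NOT W IMPLIES E))).
  W = True: the conjunct NOT W is False.
  W = False: the conjunct W is False.
Both cases fail — unsatisfiable.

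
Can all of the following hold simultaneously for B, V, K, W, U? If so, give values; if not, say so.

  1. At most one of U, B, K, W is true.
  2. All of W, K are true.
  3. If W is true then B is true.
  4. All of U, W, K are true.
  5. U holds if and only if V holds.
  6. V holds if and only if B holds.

Case K = True:
  (1) with K=T forces U = False.
  Constraint (4) is violated (U=F) — contradiction.
Case K = False:
  Constraint (2) is violated (K=F) — contradiction.
Both cases fail — unsatisfiable.

Unsatisfiable — no assignment works.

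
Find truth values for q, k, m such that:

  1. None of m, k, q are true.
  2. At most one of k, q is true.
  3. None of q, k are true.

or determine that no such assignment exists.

q: False, k: False, m: False

  (1) {m, k, q}: 0 true — none ✓
  (2) {k, q}: 0 true — at most one ✓
  (3) {q, k}: 0 true — none ✓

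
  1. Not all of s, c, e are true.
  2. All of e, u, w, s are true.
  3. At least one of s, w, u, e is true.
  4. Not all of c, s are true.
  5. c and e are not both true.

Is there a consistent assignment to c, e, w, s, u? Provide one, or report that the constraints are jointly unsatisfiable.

c = False, e = True, w = True, s = True, u = True

  (1) {s, c, e}: 2/3 true — not all ✓
  (2) {e, u, w, s}: all 4 true ✓
  (3) {s, w, u, e}: 4 true — at least one ✓
  (4) {c, s}: 1/2 true — not all ✓
  (5) c=F, e=T — not both ✓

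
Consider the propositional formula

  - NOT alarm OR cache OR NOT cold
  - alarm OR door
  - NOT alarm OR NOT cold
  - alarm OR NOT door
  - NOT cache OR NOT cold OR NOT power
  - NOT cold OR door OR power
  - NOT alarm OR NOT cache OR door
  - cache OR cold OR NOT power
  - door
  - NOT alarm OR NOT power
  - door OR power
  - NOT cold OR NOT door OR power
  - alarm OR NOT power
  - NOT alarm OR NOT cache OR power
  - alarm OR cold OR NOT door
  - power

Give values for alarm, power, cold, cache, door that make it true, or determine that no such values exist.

Case power = True:
  (door) forces door = True.
  (alarm OR NOT door) forces alarm = True.
  Clause (NOT alarm OR NOT power) is falsified — contradiction.
Case power = False:
  Clause (power) is falsified — contradiction.
Both cases fail, so the formula is unsatisfiable.

Unsatisfiable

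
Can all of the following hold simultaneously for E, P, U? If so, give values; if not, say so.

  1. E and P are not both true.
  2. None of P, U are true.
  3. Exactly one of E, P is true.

E: True, P: False, U: False

  (1) E=T, P=F — not both ✓
  (2) {P, U}: 0 true — none ✓
  (3) {E, P}: 1 true — exactly one ✓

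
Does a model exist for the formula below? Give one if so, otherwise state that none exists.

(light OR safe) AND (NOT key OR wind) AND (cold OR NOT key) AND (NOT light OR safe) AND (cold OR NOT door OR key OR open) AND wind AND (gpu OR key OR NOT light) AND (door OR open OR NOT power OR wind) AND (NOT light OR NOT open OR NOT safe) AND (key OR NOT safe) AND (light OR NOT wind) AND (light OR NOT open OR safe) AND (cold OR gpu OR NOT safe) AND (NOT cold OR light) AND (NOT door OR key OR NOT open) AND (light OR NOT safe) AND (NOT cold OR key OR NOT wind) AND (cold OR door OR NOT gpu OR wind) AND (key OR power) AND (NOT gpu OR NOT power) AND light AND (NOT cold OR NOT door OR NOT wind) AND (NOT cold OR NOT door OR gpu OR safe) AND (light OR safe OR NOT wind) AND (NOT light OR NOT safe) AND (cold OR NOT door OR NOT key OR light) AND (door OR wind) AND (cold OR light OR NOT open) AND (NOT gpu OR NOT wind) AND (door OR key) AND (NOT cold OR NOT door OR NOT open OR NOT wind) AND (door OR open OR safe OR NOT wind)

Unsatisfiable — no assignment works.

Case light = True:
  (NOT light OR safe) forces safe = True.
  Clause (NOT light OR NOT safe) is falsified — contradiction.
Case light = False:
  Clause (light) is falsified — contradiction.
Both cases fail, so the formula is unsatisfiable.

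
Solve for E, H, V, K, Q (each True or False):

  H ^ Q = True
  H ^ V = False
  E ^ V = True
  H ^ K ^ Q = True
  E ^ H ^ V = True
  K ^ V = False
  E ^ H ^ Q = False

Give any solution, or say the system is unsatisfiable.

E=T, H=F, V=F, K=F, Q=T

H ^ Q = F ^ T = True ✓
H ^ V = F ^ F = False ✓
E ^ V = T ^ F = True ✓
H ^ K ^ Q = F ^ F ^ T = True ✓
E ^ H ^ V = T ^ F ^ F = True ✓
K ^ V = F ^ F = False ✓
E ^ H ^ Q = T ^ F ^ T = False ✓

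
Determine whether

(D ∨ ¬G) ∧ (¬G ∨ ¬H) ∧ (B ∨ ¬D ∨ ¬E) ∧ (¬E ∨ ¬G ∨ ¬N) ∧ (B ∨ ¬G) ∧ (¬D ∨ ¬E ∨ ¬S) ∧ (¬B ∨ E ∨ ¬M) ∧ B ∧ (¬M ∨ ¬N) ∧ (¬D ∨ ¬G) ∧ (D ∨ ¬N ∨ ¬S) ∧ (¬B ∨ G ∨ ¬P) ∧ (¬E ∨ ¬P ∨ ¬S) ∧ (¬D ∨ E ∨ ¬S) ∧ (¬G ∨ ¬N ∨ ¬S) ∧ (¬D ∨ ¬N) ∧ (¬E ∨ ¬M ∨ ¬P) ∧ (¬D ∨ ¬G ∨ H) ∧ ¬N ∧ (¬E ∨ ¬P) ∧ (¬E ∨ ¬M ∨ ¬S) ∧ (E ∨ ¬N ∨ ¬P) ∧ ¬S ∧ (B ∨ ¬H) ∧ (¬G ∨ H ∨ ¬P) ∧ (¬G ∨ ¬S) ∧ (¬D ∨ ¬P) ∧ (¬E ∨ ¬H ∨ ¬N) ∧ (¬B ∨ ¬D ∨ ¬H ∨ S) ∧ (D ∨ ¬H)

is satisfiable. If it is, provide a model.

Unit clause (B) forces B = True.
Unit clause (¬N) forces N = False.
Unit clause (¬S) forces S = False.
Try H = True:
  (¬G ∨ ¬H) forces G = False.
  (¬B ∨ G ∨ ¬P) forces P = False.
  (¬B ∨ ¬D ∨ ¬H ∨ S) forces D = False.
  clause (D ∨ ¬H) is falsified — backtrack.
So H = False.
Set E = True.
  then (¬E ∨ ¬P) forces P = False.
Set G = False.
Set D = True.
Set M = True.
All clauses satisfied.

H: False, B: True, E: True, G: False, N: False, D: True, P: False, S: False, M: True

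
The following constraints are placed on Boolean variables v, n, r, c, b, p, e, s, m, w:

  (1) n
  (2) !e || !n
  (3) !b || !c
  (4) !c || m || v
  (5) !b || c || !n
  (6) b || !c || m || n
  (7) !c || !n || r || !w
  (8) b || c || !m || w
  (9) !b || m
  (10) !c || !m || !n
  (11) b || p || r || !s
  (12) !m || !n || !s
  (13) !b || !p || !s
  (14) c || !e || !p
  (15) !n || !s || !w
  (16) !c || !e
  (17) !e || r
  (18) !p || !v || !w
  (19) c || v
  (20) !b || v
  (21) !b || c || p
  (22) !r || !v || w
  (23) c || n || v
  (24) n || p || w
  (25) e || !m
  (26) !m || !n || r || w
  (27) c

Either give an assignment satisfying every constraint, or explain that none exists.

v=T, n=T, r=F, c=T, b=F, p=T, e=F, s=F, m=F, w=F

Unit clause (n) forces n = True.
In (!e || !n) only !e is left, so e = False.
In (e || !m) only !m is left, so m = False.
Unit clause (c) forces c = True.
In (!b || !c) only !b is left, so b = False.
In (!c || m || v) only v is left, so v = True.
Set r = False.
  then (!c || !n || r || !w) forces w = False.
Set p = True.
Set s = False.
All clauses satisfied.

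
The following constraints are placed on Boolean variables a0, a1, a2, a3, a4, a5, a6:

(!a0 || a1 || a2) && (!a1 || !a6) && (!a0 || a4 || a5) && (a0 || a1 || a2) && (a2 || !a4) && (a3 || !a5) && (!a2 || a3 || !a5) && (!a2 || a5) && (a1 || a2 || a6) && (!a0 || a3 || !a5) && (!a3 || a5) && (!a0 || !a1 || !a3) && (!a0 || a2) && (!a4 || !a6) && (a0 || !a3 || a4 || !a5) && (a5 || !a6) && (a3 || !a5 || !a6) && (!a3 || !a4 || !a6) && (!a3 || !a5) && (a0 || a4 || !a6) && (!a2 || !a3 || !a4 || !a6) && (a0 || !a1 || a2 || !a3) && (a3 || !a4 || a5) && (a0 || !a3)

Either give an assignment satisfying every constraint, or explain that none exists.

a0 = False, a1 = True, a2 = False, a3 = False, a4 = False, a5 = False, a6 = False

Set a0 = False.
  then (a0 || !a3) forces a3 = False.
  then (a3 || !a5) forces a5 = False.
  then (!a2 || a5) forces a2 = False.
  then (a5 || !a6) forces a6 = False.
  then (a3 || !a4 || a5) forces a4 = False.
  then (a0 || a1 || a2) forces a1 = True.
All clauses satisfied.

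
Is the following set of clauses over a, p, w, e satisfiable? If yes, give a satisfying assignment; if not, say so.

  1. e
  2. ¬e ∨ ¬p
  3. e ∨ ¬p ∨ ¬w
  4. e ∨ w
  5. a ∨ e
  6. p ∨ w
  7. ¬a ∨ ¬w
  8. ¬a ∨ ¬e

a = False, p = False, w = True, e = True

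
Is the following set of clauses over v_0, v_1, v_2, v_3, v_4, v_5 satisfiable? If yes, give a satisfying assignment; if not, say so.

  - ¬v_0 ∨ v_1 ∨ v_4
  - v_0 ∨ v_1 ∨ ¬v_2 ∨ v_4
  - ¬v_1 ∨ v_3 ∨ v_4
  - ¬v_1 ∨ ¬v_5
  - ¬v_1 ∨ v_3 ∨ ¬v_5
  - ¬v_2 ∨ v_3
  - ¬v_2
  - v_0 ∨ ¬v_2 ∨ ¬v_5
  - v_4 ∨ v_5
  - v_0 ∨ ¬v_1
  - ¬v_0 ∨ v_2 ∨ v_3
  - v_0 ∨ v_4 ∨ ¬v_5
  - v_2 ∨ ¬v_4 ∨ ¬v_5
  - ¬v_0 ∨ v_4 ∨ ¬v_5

v_0=T, v_1=F, v_2=F, v_3=T, v_4=T, v_5=F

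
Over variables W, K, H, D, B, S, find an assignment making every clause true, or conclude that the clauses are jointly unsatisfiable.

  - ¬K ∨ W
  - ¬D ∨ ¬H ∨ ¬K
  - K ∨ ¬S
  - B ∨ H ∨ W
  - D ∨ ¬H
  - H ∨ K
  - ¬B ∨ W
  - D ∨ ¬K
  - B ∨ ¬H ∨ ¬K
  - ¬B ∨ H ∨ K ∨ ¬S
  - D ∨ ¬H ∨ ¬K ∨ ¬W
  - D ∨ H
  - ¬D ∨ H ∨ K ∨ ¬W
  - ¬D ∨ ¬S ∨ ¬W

Set W = True.
Set K = False.
  then (K ∨ ¬S) forces S = False.
  then (H ∨ K) forces H = True.
  then (D ∨ ¬H) forces D = True.
Set B = False.
All clauses satisfied.

W = True; K = False; H = True; D = True; B = False; S = False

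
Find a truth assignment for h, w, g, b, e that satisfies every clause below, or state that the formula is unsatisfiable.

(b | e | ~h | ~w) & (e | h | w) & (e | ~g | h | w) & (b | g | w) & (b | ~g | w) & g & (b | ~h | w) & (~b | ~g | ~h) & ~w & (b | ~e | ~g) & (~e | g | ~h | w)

h = False; w = False; g = True; b = True; e = True

Unit clause (g) forces g = True.
Unit clause (~w) forces w = False.
In (b | ~g | w) only b is left, so b = True.
In (~b | ~g | ~h) only ~h is left, so h = False.
In (e | h | w) only e is left, so e = True.
All clauses satisfied.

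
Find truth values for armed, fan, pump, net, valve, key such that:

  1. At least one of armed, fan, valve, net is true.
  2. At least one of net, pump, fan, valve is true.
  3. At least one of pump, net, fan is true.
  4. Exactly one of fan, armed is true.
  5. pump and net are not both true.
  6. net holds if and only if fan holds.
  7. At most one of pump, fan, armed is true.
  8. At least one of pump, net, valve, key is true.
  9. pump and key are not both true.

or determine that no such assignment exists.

armed = False, fan = True, pump = False, net = True, valve = True, key = True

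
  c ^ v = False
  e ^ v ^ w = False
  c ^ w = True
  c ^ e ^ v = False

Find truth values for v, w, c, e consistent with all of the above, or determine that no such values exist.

Adding constraints 2, 3, 4 mod 2: every variable appears an even number of times on the left, so the left side is 0.
But the right sides sum to 1 (mod 2). 0 ≠ 1 — the system is inconsistent.

Unsatisfiable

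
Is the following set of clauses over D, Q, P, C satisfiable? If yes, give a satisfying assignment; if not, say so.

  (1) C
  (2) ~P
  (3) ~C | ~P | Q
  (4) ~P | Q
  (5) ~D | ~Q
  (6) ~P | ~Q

Unit clause (C) forces C = True.
Unit clause (~P) forces P = False.
Set D = False.
Set Q = False.
Check each clause:
  (C): C holds.
  (~P): ~P holds.
  (~C | ~P | Q): ~P holds.
  (~P | Q): ~P holds.
  (~D | ~Q): ~D holds.
  (~P | ~Q): ~P holds.
All clauses satisfied.

D = False, Q = False, P = False, C = True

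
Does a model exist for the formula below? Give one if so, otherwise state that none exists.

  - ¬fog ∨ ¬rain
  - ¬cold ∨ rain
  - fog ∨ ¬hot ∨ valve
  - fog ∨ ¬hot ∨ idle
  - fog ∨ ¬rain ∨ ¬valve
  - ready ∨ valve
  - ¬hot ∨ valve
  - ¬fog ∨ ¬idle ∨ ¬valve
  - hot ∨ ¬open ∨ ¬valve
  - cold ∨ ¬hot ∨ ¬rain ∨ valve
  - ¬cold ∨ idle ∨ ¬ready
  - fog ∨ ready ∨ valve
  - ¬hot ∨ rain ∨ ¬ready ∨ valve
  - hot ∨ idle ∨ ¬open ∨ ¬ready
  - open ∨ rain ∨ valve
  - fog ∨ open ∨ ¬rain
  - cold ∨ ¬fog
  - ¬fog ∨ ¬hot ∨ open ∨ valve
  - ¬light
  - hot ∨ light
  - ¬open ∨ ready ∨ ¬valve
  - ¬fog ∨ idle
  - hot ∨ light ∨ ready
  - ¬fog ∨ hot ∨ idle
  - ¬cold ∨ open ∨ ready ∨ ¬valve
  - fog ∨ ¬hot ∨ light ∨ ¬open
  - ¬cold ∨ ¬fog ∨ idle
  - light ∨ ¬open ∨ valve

Unit clause (¬light) forces light = False.
In (hot ∨ light) only hot is left, so hot = True.
In (¬hot ∨ valve) only valve is left, so valve = True.
Try idle = False:
  (fog ∨ ¬hot ∨ idle) forces fog = True.
  clause (¬fog ∨ idle) is falsified — backtrack.
So idle = True.
  then (¬fog ∨ ¬idle ∨ ¬valve) forces fog = False.
  then (fog ∨ ¬hot ∨ light ∨ ¬open) forces open = False.
  then (fog ∨ ¬rain ∨ ¬valve) forces rain = False.
  then (¬cold ∨ rain) forces cold = False.
Set ready = True.
All clauses satisfied.

light=F; hot=T; idle=T; rain=F; fog=F; ready=T; valve=T; open=F; cold=F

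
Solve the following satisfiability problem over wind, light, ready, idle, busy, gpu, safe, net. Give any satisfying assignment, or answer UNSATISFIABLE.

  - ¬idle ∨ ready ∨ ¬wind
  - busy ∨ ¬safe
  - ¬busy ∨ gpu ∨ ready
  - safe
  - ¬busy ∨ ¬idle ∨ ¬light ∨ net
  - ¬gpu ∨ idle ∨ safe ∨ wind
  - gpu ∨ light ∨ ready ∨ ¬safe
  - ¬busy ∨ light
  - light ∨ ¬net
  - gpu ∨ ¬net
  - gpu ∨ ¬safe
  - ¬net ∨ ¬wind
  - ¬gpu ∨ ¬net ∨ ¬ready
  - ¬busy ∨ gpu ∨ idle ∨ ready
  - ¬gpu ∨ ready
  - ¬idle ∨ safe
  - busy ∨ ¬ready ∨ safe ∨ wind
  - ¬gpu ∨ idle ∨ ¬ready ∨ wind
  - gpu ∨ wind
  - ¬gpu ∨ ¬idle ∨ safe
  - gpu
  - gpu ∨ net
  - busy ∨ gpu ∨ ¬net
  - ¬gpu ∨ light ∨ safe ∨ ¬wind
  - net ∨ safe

Unit clause (safe) forces safe = True.
In (gpu ∨ ¬safe) only gpu is left, so gpu = True.
In (¬gpu ∨ ready) only ready is left, so ready = True.
In (busy ∨ ¬safe) only busy is left, so busy = True.
In (¬busy ∨ light) only light is left, so light = True.
In (¬gpu ∨ ¬net ∨ ¬ready) only ¬net is left, so net = False.
In (¬busy ∨ ¬idle ∨ ¬light ∨ net) only ¬idle is left, so idle = False.
In (¬gpu ∨ idle ∨ ¬ready ∨ wind) only wind is left, so wind = True.
All clauses satisfied.

wind = True, light = True, ready = True, idle = False, busy = True, gpu = True, safe = True, net = False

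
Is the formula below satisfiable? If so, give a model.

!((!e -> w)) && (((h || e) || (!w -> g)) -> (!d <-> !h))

d = False; w = False; g = True; h = False; e = False

  !((!e -> w)) = True
    !e -> w = False
      !e = True
  ((h || e) || (!w -> g)) -> (!d <-> !h) = True
    (h || e) || (!w -> g) = True
      h || e = False
      !w -> g = True
        !w = True
    !d <-> !h = True
      !d = True
      !h = True
Both conjuncts True, so the formula holds.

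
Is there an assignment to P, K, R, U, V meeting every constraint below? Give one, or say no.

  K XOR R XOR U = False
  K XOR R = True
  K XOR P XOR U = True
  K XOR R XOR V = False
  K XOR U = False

P: True, K: True, R: False, U: True, V: True

K XOR R XOR U = T XOR F XOR T = False ✓
K XOR R = T XOR F = True ✓
K XOR P XOR U = T XOR T XOR T = True ✓
K XOR R XOR V = T XOR F XOR T = False ✓
K XOR U = T XOR T = False ✓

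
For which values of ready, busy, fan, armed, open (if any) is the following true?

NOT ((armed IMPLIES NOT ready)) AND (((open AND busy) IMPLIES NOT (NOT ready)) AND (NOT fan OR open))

ready: True, busy: True, fan: False, armed: True, open: True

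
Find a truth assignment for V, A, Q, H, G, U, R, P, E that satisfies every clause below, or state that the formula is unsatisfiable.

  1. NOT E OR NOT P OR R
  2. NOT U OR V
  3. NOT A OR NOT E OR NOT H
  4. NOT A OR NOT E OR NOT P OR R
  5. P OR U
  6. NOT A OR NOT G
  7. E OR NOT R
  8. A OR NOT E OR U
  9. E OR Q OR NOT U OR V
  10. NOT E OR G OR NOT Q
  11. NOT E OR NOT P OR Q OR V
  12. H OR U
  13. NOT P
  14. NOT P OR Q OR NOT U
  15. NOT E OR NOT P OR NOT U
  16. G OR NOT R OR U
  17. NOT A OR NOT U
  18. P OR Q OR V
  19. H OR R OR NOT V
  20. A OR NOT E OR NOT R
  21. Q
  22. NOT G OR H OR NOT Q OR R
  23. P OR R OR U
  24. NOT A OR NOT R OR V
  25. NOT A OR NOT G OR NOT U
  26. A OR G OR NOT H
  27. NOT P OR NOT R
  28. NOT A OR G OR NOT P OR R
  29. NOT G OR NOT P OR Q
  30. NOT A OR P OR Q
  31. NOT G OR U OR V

V = True; A = False; Q = True; H = True; G = True; U = True; R = False; P = False; E = False

Unit clause (NOT P) forces P = False.
Unit clause (Q) forces Q = True.
In (P OR U) only U is left, so U = True.
In (NOT A OR NOT U) only NOT A is left, so A = False.
In (NOT U OR V) only V is left, so V = True.
Try H = False:
  (H OR R OR NOT V) forces R = True.
  (E OR NOT R) forces E = True.
  clause (A OR NOT E OR NOT R) is falsified — backtrack.
So H = True.
  then (A OR G OR NOT H) forces G = True.
Set R = False.
Set E = False.
All clauses satisfied.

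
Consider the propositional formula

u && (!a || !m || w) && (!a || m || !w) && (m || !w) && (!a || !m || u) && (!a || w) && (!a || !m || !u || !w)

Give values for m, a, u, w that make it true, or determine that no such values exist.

m=T; a=F; u=T; w=T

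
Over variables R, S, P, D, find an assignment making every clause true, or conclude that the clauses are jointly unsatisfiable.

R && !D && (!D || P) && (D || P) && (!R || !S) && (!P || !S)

Unit clause (R) forces R = True.
Unit clause (!D) forces D = False.
In (D || P) only P is left, so P = True.
In (!R || !S) only !S is left, so S = False.
All clauses satisfied.

R = True; S = False; P = True; D = False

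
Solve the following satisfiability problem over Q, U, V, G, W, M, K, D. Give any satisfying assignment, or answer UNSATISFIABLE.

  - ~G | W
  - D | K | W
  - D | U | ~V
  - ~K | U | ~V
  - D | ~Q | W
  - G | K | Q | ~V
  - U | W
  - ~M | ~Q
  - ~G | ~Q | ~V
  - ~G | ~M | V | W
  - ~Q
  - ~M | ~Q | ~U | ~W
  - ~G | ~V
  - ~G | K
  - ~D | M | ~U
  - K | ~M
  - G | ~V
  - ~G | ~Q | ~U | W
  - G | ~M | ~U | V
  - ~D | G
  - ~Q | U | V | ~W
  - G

Q=F, U=T, V=F, G=T, W=T, M=F, K=T, D=F

Unit clause (~Q) forces Q = False.
Unit clause (G) forces G = True.
In (~G | W) only W is left, so W = True.
In (~G | ~V) only ~V is left, so V = False.
In (~G | K) only K is left, so K = True.
Set U = True.
Set M = False.
  then (~D | M | ~U) forces D = False.
All clauses satisfied.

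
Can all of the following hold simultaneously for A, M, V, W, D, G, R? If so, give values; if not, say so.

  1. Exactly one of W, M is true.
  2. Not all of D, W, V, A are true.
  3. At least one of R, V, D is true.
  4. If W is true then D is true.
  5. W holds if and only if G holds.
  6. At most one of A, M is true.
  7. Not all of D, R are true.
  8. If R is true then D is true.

A: False, M: False, V: False, W: True, D: True, G: True, R: False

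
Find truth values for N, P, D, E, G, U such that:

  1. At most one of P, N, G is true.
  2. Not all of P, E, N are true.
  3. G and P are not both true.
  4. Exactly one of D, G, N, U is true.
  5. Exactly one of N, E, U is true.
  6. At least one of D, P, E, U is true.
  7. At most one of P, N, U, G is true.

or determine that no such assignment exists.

N=F, P=F, D=T, E=T, G=F, U=F

  (1) {P, N, G}: 0 true — at most one ✓
  (2) {P, E, N}: 1/3 true — not all ✓
  (3) G=F, P=F — not both ✓
  (4) {D, G, N, U}: 1 true — exactly one ✓
  (5) {N, E, U}: 1 true — exactly one ✓
  (6) {D, P, E, U}: 2 true — at least one ✓
  (7) {P, N, U, G}: 0 true — at most one ✓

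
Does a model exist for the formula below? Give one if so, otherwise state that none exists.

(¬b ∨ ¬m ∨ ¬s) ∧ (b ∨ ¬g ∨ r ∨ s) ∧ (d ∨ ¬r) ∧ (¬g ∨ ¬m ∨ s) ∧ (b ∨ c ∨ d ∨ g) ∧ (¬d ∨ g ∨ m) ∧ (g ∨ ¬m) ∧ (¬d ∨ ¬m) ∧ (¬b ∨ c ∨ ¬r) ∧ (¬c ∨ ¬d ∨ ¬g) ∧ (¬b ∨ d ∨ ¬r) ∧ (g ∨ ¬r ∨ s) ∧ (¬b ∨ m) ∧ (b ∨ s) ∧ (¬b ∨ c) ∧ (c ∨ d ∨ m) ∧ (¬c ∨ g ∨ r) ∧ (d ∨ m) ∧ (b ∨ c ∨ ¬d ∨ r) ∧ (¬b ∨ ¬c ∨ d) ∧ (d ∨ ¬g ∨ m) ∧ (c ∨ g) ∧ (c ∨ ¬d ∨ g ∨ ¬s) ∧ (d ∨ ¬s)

Try g = False:
  (g ∨ ¬m) forces m = False.
  (¬d ∨ g ∨ m) forces d = False.
  clause (d ∨ m) is falsified — backtrack.
So g = True.
Set d = True.
  then (¬d ∨ ¬m) forces m = False.
  then (¬c ∨ ¬d ∨ ¬g) forces c = False.
  then (¬b ∨ m) forces b = False.
  then (b ∨ s) forces s = True.
  then (b ∨ c ∨ ¬d ∨ r) forces r = True.
All clauses satisfied.

g: True, d: True, r: True, c: False, b: False, m: False, s: True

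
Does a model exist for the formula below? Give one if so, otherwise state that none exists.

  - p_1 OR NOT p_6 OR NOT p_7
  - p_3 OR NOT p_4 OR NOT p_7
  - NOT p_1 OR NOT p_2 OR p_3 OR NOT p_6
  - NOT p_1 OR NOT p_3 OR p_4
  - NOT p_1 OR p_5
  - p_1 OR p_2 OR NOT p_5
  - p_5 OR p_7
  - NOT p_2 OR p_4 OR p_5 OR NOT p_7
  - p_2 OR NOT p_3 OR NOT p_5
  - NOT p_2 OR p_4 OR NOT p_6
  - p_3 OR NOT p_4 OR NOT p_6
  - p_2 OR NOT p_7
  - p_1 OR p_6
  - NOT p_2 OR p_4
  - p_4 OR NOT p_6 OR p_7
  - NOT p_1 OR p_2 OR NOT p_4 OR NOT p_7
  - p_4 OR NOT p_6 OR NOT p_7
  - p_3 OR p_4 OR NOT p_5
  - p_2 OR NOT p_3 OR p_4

p_1: False, p_2: True, p_3: True, p_4: True, p_5: True, p_6: True, p_7: False

Set p_1 = False.
  then (p_1 OR p_6) forces p_6 = True.
  then (p_1 OR NOT p_6 OR NOT p_7) forces p_7 = False.
  then (p_5 OR p_7) forces p_5 = True.
  then (p_4 OR NOT p_6 OR p_7) forces p_4 = True.
  then (p_1 OR p_2 OR NOT p_5) forces p_2 = True.
  then (p_3 OR NOT p_4 OR NOT p_6) forces p_3 = True.
All clauses satisfied.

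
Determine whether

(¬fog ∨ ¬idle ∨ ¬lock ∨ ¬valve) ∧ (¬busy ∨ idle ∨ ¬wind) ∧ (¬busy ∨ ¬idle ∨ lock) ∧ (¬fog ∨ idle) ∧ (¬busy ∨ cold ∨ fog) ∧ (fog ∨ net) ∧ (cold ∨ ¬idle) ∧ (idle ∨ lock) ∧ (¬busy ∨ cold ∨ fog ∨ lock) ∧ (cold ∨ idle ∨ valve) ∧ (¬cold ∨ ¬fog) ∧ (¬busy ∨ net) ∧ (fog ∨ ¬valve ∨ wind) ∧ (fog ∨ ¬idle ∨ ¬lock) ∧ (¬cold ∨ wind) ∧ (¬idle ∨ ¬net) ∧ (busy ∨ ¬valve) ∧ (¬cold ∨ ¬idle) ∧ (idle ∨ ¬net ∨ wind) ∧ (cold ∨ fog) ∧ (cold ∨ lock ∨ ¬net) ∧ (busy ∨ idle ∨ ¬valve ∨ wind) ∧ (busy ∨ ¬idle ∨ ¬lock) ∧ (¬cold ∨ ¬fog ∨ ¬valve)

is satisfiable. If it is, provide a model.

Try fog = True:
  (¬fog ∨ idle) forces idle = True.
  (cold ∨ ¬idle) forces cold = True.
  clause (¬cold ∨ ¬fog) is falsified — backtrack.
So fog = False.
  then (fog ∨ net) forces net = True.
  then (¬idle ∨ ¬net) forces idle = False.
  then (idle ∨ ¬net ∨ wind) forces wind = True.
  then (cold ∨ fog) forces cold = True.
  then (¬busy ∨ idle ∨ ¬wind) forces busy = False.
  then (idle ∨ lock) forces lock = True.
  then (busy ∨ ¬valve) forces valve = False.
All clauses satisfied.

fog=F, net=T, busy=F, lock=T, cold=T, idle=F, wind=T, valve=F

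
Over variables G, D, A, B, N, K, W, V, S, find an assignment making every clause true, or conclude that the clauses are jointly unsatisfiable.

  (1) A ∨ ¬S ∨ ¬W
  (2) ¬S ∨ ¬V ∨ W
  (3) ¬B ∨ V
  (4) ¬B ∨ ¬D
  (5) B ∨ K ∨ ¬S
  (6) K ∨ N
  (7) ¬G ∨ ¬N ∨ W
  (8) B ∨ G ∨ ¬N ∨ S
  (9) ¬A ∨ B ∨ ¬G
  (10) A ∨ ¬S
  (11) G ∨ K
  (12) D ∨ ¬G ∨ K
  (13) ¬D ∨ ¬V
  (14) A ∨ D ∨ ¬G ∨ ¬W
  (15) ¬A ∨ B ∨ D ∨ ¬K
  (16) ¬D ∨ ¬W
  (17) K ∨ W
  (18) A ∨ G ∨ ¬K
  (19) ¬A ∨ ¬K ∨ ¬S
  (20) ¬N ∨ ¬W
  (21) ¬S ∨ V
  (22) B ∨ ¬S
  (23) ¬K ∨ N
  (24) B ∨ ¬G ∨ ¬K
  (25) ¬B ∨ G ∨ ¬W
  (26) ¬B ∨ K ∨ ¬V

Set G = False.
  then (G ∨ K) forces K = True.
  then (A ∨ G ∨ ¬K) forces A = True.
  then (¬A ∨ ¬K ∨ ¬S) forces S = False.
  then (¬K ∨ N) forces N = True.
  then (B ∨ G ∨ ¬N ∨ S) forces B = True.
  then (¬N ∨ ¬W) forces W = False.
  then (¬B ∨ V) forces V = True.
  then (¬B ∨ ¬D) forces D = False.
All clauses satisfied.

G=F, D=F, A=T, B=T, N=T, K=T, W=F, V=T, S=F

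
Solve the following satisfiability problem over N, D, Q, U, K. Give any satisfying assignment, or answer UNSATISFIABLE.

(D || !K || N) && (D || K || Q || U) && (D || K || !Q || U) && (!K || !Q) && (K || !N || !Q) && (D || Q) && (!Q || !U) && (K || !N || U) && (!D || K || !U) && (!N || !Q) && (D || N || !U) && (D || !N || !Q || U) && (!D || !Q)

N = False; D = True; Q = False; U = True; K = True

Set N = False.
Try D = False:
  (D || !K || N) forces K = False.
  (D || Q) forces Q = True.
  (D || K || !Q || U) forces U = True.
  clause (!Q || !U) is falsified — backtrack.
So D = True.
  then (!D || !Q) forces Q = False.
Set U = True.
  then (!D || K || !U) forces K = True.
All clauses satisfied.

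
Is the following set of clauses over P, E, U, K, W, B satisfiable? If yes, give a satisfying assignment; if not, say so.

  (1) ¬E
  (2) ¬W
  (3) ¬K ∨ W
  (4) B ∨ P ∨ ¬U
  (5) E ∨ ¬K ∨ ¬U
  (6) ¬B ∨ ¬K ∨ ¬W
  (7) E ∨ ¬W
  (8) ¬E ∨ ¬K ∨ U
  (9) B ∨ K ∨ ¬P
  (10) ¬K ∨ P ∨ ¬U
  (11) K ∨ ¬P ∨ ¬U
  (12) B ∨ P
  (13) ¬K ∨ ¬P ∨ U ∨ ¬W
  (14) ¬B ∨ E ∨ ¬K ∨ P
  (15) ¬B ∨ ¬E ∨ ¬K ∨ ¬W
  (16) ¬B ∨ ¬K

Unit clause (¬E) forces E = False.
Unit clause (¬W) forces W = False.
In (¬K ∨ W) only ¬K is left, so K = False.
Set P = False.
  then (B ∨ P) forces B = True.
Set U = True.
All clauses satisfied.

P = False, E = False, U = True, K = False, W = False, B = True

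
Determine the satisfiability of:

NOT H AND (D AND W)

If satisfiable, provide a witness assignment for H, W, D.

H=F, W=T, D=T

  NOT H = True
  D AND W = True
Both conjuncts True, so the formula holds.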